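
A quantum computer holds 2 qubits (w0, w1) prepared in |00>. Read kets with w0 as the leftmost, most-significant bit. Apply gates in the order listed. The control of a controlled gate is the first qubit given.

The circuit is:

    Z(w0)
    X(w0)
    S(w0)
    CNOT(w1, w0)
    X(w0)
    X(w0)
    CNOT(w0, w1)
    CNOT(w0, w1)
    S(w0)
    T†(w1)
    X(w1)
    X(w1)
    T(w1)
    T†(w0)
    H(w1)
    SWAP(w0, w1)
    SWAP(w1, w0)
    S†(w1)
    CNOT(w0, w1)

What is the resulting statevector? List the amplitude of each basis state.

The resulting statevector has amplitude 0 on |00>, 0 on |01>, sqrt(2)*exp(I*pi/4)/2 on |10>, sqrt(2)*exp(3*I*pi/4)/2 on |11>. Key observation: steps 10-13 multiply out to the identity, so the circuit reduces to the remaining gates.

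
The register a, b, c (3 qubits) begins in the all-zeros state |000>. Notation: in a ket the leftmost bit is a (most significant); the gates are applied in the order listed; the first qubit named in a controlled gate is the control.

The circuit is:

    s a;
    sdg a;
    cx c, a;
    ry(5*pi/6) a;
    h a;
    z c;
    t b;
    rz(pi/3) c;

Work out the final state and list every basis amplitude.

After the circuit, the state carries amplitude -sqrt(3)*exp(5*I*pi/6)/2 on |000>, exp(5*I*pi/6)/2 on |100>, and 0 on every other basis state. Key observation: the block from step 1 through step 2 cancels to the identity and can be dropped.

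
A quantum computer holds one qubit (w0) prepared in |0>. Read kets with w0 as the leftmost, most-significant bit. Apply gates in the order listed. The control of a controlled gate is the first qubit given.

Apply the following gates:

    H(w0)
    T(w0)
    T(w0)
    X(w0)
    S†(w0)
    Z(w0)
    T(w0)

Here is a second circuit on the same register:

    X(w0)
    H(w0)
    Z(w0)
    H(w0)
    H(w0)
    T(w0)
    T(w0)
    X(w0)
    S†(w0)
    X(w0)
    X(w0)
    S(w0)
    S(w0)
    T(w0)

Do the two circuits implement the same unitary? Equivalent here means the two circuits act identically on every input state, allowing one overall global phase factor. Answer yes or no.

Yes, they are equivalent — the unitaries differ by at most a global phase.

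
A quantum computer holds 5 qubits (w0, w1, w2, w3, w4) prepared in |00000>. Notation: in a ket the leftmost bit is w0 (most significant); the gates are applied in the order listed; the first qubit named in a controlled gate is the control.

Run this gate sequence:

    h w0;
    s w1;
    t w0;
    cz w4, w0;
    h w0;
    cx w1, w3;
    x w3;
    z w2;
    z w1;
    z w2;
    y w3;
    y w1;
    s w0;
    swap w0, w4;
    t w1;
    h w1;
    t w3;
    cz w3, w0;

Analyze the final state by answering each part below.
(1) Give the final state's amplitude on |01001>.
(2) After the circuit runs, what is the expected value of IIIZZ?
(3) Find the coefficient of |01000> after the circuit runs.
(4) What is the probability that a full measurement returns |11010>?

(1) The final state's coefficient on |01001> equals sqrt(2)*(-1 - exp(3*I*pi/4))/4.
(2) In the final state, IIIZZ has expectation sqrt(2)/2.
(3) The amplitude on |01000> is sqrt(2)*(-I - exp(I*pi/4))/4.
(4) The probability of measuring |11010> is 0.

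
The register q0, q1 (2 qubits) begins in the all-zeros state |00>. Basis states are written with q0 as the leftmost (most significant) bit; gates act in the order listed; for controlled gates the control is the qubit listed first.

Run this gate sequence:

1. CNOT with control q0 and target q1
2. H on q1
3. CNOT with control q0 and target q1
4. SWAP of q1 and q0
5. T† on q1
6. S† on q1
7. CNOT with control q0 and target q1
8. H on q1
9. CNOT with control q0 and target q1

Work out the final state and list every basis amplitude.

The resulting statevector has amplitude 1/2 on |00>, 1/2 on |01>, -1/2 on |10>, 1/2 on |11>.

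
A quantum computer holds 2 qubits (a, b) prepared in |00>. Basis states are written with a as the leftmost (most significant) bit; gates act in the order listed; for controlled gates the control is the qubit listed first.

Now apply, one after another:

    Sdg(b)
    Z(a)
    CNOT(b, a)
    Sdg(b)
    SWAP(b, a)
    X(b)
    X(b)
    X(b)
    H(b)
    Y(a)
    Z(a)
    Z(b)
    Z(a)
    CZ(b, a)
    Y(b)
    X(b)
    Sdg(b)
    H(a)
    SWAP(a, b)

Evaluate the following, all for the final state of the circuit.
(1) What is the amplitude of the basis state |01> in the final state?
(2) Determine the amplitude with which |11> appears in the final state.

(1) The amplitude on |01> is 1/2. Key observation: the block from step 7 through step 8 cancels to the identity and can be dropped.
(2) The final state's coefficient on |11> equals -I/2.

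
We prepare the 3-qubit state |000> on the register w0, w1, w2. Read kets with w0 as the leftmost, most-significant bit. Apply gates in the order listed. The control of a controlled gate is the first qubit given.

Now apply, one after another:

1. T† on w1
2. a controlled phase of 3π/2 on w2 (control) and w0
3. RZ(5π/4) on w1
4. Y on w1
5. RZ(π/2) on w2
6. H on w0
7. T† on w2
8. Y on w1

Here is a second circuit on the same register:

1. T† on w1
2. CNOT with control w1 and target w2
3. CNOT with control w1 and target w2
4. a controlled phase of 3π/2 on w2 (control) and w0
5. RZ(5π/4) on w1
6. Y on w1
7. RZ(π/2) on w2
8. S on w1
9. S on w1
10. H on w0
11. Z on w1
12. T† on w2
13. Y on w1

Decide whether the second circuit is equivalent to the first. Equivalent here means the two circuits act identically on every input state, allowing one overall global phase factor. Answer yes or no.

Yes, they are equivalent — the unitaries differ by at most a global phase.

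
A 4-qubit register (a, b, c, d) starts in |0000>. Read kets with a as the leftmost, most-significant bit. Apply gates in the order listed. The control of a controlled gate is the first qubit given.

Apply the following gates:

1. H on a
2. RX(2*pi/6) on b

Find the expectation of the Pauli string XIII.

In the final state, XIII has expectation 1.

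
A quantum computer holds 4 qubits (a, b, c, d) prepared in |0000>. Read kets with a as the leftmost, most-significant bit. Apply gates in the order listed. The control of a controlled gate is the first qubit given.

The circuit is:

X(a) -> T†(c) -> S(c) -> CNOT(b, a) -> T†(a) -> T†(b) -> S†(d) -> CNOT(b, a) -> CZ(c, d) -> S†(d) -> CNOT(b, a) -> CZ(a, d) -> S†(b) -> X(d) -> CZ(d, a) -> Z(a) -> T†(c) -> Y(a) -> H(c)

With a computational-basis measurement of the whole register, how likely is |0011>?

A full measurement returns |0011> with probability 1/2.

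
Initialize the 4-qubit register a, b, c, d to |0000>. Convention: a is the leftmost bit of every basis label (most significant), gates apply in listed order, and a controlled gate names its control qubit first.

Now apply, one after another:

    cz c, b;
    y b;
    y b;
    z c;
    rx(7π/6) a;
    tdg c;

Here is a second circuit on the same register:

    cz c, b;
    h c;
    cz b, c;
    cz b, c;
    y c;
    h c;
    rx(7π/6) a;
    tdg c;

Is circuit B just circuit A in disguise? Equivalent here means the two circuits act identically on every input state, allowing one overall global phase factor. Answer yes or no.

No — the two circuits implement different unitaries, even allowing a global phase.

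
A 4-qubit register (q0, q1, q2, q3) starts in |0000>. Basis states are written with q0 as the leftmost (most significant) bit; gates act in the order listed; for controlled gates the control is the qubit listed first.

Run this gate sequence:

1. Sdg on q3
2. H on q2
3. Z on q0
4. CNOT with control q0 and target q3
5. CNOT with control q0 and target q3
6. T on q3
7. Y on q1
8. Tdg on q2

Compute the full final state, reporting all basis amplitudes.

After the circuit, the state carries amplitude sqrt(2)*I/2 on |0100>, sqrt(2)*exp(I*pi/4)/2 on |0110>, and 0 on every other basis state. Key observation: the block from step 4 through step 5 cancels to the identity and can be dropped.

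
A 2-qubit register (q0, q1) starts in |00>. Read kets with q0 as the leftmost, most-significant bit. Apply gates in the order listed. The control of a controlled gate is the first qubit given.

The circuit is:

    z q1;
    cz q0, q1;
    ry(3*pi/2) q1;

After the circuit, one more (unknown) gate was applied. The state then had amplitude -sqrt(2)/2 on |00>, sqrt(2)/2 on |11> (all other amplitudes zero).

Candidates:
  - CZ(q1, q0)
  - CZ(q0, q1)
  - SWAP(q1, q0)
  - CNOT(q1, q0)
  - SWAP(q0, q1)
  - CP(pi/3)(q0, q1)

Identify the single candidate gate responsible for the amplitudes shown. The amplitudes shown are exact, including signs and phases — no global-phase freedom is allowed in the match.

The applied gate was CNOT(q1, q0).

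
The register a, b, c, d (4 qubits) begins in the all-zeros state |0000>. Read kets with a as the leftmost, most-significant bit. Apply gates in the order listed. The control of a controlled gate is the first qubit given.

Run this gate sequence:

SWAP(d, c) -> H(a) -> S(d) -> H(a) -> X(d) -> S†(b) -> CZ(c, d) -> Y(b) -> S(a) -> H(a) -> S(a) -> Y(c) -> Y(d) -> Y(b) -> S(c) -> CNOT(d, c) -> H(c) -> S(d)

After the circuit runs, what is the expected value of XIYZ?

The observable XIYZ averages to 0.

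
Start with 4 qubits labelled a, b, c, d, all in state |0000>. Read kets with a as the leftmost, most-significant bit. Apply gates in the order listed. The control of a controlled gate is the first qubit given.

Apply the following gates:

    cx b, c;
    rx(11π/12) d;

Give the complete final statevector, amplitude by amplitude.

The resulting statevector has amplitude -sqrt(6 - 3*sqrt(2))/4 + sqrt(sqrt(2) + 2)/4 on |0000>, -I*sqrt(3*sqrt(2) + 6)/4 - I*sqrt(2 - sqrt(2))/4 on |0001>, and 0 on every other basis state.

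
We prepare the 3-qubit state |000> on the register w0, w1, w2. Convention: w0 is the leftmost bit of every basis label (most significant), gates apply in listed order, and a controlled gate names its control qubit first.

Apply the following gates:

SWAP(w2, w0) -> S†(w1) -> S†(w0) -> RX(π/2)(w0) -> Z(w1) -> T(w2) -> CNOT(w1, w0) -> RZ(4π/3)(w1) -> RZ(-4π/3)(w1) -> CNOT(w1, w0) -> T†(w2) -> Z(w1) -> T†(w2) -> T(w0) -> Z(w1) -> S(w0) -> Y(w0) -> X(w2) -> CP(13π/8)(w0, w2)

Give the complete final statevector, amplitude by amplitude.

After the circuit, the state carries amplitude -sqrt(2)*exp(3*I*pi/4)/2 on |001>, sqrt(2)*exp(I*pi/8)/2 on |101>, and 0 on every other basis state.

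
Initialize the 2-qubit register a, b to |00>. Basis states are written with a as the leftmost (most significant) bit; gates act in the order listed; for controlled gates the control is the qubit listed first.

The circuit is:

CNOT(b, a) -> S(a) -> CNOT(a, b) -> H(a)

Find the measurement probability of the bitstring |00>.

Outcome |00> occurs with probability 1/2.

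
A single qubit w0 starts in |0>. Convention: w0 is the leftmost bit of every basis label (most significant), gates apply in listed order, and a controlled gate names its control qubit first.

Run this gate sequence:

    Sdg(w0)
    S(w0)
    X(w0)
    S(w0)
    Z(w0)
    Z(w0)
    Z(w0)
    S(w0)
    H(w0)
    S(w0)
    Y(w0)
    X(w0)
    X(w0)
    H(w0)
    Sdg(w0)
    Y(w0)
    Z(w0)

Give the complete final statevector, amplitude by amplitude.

The final amplitudes are 1/2 + I/2 on |0>, 1/2 + I/2 on |1>.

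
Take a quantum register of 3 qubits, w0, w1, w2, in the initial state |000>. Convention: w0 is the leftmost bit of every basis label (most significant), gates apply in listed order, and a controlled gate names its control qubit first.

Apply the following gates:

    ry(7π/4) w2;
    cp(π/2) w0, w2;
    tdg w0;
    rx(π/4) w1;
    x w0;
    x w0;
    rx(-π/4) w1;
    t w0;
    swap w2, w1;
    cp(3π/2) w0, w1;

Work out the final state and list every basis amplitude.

The resulting statevector has amplitude -sqrt(sqrt(2) + 2)/2 on |000>, sqrt(2 - sqrt(2))/2 on |010>, and 0 on every other basis state. Key observation: gates 3-8 undo each other exactly, leaving only the rest of the circuit to track.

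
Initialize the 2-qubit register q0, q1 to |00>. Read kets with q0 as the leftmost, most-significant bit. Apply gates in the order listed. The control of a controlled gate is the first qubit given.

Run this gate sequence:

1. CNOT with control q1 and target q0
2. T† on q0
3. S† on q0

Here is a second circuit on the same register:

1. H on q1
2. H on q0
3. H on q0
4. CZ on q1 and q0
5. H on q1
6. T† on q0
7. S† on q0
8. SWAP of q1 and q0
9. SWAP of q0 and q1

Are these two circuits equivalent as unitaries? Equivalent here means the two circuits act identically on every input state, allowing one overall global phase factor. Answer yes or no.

No — the two circuits implement different unitaries, even allowing a global phase.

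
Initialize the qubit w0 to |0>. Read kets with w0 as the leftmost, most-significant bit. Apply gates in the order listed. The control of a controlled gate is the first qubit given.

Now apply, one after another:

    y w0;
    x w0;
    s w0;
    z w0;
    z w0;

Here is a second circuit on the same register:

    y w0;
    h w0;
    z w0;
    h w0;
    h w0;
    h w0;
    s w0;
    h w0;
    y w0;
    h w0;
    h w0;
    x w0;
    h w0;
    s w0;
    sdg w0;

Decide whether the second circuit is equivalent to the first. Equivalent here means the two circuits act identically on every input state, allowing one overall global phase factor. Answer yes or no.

No, they are not equivalent — no single phase factor reconciles the two unitaries.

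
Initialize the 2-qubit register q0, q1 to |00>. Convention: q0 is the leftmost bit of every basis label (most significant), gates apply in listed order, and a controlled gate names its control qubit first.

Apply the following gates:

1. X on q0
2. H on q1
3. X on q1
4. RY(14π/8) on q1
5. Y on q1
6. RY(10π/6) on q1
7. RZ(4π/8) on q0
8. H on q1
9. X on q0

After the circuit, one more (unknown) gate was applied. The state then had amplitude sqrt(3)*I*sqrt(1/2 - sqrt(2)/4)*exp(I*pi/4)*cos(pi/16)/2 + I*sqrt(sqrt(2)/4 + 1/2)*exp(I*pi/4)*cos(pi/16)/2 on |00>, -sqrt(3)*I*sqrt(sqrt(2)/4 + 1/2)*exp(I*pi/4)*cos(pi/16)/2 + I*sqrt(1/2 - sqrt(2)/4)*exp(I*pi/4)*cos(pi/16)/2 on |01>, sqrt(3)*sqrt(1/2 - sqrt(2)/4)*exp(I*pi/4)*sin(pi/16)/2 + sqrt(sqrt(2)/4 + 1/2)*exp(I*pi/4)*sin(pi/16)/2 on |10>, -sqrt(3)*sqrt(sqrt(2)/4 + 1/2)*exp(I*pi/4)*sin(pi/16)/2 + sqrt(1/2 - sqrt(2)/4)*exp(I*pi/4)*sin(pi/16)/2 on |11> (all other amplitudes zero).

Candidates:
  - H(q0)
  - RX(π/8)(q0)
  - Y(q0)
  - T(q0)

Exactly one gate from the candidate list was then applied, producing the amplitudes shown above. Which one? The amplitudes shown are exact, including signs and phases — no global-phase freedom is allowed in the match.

The applied gate was RX(π/8)(q0).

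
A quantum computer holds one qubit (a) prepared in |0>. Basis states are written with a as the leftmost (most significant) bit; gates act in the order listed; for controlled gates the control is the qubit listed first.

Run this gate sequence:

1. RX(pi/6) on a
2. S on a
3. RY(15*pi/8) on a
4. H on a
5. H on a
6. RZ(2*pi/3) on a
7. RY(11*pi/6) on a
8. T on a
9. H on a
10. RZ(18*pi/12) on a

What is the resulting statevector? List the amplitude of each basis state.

After the circuit, the state carries amplitude sqrt(2)*exp(-5*I*pi/12)*cos(pi/16)/4 + sqrt(2)*exp(-I*pi/6)*cos(pi/16)/8 + sqrt(6)*exp(-5*I*pi/6)*sin(pi/16)/8 + sqrt(2)*exp(11*I*pi/12)*sin(pi/16)/8 - sqrt(6)*exp(-I*pi/6)*sin(pi/16)/8 - sqrt(2)*exp(-5*I*pi/12)*sin(pi/16)/8 - sqrt(2)*exp(-I*pi/6)*sin(pi/16)/4 - sqrt(2)*exp(-5*I*pi/6)*sin(pi/16)/4 + sqrt(6)*exp(11*I*pi/12)*cos(pi/16)/8 - sqrt(2)*exp(-5*I*pi/6)*cos(pi/16)/8 + sqrt(2)*exp(11*I*pi/12)*cos(pi/16)/4 - sqrt(6)*exp(-5*I*pi/12)*cos(pi/16)/8 on |0>, sqrt(2)*exp(-11*I*pi/12)*cos(pi/16)/4 + sqrt(2)*exp(-2*I*pi/3)*sin(pi/16)/4 + sqrt(6)*exp(-2*I*pi/3)*sin(pi/16)/8 - sqrt(6)*exp(2*I*pi/3)*sin(pi/16)/8 - sqrt(2)*exp(-11*I*pi/12)*sin(pi/16)/8 + sqrt(2)*exp(5*I*pi/12)*sin(pi/16)/8 + sqrt(2)*exp(2*I*pi/3)*sin(pi/16)/4 - sqrt(6)*exp(-11*I*pi/12)*cos(pi/16)/8 + sqrt(2)*exp(2*I*pi/3)*cos(pi/16)/8 - sqrt(2)*exp(-2*I*pi/3)*cos(pi/16)/8 + sqrt(6)*exp(5*I*pi/12)*cos(pi/16)/8 + sqrt(2)*exp(5*I*pi/12)*cos(pi/16)/4 on |1>. Key observation: the block from step 4 through step 5 cancels to the identity and can be dropped.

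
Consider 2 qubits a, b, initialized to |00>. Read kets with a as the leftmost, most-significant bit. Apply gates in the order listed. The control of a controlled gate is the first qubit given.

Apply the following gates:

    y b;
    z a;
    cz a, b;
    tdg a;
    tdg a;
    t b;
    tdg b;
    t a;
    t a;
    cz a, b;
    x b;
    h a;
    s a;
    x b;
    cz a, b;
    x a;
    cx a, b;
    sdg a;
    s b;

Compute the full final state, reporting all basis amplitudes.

The resulting statevector has amplitude 0 on |00>, sqrt(2)*I/2 on |01>, sqrt(2)/2 on |10>, 0 on |11>.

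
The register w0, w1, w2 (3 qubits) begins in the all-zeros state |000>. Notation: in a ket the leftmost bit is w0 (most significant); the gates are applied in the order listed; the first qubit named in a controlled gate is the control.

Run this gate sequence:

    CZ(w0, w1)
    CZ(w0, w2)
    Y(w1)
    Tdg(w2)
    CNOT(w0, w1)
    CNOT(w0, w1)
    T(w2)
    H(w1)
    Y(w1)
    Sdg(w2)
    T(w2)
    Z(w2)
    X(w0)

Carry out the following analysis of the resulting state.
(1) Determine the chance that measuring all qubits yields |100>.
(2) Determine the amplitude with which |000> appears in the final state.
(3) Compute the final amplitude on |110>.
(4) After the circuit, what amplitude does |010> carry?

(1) A full measurement returns |100> with probability 1/2.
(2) The final state's coefficient on |000> equals 0.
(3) The final state's coefficient on |110> equals -sqrt(2)/2.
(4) |010> carries amplitude 0 in the final state.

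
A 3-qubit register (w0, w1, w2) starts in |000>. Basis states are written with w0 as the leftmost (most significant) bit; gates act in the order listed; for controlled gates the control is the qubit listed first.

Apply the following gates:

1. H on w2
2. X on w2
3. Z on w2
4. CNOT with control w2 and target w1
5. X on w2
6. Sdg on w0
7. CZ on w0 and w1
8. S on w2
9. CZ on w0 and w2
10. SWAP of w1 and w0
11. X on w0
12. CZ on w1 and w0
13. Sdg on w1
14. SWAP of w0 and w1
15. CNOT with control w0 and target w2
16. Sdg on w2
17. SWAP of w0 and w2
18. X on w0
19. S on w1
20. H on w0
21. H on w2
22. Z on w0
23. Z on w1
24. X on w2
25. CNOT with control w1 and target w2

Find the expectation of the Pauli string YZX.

In the final state, YZX has expectation 0.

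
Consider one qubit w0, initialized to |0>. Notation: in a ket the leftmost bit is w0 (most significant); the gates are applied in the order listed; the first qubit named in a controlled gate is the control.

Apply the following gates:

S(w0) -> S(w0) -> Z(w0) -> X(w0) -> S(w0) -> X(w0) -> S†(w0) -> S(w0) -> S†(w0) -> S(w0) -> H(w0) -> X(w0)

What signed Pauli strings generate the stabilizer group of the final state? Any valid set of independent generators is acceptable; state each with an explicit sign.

One valid set of independent stabilizer generators is +X (any independent generating set of the same group is equally correct).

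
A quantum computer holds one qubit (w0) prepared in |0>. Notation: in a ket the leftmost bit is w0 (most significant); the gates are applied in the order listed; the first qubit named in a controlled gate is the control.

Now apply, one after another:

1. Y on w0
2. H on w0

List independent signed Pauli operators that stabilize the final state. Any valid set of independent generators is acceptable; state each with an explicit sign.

One valid set of independent stabilizer generators is -X (any independent generating set of the same group is equally correct).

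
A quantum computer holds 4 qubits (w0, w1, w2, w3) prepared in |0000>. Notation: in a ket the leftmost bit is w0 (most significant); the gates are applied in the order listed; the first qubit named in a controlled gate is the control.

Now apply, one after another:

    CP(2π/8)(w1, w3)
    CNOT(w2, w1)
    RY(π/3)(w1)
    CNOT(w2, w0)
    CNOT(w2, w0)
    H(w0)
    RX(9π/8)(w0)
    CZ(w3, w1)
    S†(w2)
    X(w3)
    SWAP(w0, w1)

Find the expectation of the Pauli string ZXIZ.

The expectation value of ZXIZ is -1/2.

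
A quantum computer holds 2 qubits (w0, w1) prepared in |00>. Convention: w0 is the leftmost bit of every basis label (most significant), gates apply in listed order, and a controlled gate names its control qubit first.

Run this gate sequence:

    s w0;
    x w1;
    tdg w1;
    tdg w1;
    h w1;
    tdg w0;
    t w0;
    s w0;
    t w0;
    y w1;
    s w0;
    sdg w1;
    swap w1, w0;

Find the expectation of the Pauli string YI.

In the final state, YI has expectation -1.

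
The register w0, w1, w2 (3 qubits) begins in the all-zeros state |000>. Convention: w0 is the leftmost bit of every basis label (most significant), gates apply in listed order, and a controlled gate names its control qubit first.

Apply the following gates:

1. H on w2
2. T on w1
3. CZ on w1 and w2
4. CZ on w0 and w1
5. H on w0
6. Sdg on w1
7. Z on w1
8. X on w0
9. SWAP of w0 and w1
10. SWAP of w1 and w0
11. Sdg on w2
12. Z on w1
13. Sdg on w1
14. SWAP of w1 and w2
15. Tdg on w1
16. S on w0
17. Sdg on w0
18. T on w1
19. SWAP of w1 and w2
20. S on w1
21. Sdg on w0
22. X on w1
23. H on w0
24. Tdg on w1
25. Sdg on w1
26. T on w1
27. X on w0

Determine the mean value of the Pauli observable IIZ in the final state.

The expectation value of IIZ is 0. Key observation: gates 13-20 undo each other exactly, leaving only the rest of the circuit to track.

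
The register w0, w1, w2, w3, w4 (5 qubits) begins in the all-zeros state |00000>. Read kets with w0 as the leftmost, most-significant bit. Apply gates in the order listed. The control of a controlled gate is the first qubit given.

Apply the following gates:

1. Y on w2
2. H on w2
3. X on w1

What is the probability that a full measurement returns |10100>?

A full measurement returns |10100> with probability 0.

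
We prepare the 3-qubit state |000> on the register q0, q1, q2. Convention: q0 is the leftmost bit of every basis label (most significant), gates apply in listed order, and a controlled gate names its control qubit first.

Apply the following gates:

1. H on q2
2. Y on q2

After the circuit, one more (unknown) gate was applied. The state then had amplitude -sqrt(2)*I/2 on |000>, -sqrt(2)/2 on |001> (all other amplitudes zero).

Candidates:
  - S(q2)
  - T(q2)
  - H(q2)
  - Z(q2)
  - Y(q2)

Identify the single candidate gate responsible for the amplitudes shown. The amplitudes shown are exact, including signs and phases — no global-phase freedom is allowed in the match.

The applied gate was S(q2).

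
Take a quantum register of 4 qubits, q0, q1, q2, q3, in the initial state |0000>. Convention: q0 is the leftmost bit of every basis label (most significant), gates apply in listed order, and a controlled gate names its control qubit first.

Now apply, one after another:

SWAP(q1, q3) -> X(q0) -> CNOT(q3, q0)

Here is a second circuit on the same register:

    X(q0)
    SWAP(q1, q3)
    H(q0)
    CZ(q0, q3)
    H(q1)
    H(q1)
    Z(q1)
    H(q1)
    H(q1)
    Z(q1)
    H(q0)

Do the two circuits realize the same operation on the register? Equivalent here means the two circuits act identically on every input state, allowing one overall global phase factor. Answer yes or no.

Yes — the two circuits implement the same unitary up to a global phase.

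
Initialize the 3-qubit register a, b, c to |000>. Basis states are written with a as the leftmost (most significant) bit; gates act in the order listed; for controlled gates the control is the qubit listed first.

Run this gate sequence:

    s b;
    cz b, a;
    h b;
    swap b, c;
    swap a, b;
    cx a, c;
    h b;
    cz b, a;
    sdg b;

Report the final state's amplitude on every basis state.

The resulting statevector has amplitude 1/2 on |000>, 1/2 on |001>, -I/2 on |010>, -I/2 on |011>, 0 on |100>, 0 on |101>, 0 on |110>, 0 on |111>.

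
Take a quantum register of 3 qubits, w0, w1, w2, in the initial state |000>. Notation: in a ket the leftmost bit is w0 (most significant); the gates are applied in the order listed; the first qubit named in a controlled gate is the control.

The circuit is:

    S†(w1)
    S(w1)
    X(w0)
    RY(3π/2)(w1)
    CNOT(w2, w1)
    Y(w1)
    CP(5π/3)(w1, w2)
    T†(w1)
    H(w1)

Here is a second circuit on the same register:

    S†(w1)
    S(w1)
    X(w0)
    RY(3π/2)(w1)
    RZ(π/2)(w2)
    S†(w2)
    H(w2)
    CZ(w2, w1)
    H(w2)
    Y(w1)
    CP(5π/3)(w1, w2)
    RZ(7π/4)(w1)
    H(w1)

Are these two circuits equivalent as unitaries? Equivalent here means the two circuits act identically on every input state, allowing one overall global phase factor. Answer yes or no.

No — the two circuits implement different unitaries, even allowing a global phase.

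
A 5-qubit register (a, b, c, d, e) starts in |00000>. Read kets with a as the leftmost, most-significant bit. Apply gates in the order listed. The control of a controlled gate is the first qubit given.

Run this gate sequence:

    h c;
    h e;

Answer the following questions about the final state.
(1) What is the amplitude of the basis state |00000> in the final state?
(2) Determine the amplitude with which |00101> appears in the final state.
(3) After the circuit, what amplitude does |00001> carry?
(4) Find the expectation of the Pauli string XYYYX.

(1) The final state's coefficient on |00000> equals 1/2.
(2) |00101> carries amplitude 1/2 in the final state.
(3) The amplitude on |00001> is 1/2.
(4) In the final state, XYYYX has expectation 0.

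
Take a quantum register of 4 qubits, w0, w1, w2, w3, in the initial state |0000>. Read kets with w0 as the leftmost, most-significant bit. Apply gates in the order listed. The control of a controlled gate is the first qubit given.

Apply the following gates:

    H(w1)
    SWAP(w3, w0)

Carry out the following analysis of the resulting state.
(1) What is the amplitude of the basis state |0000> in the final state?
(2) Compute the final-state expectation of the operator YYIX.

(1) |0000> carries amplitude sqrt(2)/2 in the final state.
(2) In the final state, YYIX has expectation 0.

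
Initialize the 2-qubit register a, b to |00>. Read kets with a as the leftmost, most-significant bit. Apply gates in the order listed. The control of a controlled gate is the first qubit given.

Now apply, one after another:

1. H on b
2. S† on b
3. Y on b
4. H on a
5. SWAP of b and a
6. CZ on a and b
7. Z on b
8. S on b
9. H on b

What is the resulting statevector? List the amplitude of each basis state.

The resulting statevector has amplitude sqrt(2)*(-1 + I)/4 on |00>, sqrt(2)*(-1 - I)/4 on |01>, sqrt(2)*(-1 + I)/4 on |10>, sqrt(2)*(1 + I)/4 on |11>.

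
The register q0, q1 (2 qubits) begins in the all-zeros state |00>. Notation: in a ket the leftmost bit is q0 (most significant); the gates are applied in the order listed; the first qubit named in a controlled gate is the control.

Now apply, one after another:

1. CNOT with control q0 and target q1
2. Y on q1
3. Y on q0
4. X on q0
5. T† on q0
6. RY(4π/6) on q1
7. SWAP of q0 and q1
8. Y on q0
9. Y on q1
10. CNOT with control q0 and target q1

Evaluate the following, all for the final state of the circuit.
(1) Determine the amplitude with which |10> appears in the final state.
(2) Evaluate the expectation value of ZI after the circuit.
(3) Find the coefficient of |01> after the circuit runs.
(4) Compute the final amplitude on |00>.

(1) |10> carries amplitude -sqrt(3)/2 in the final state.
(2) The observable ZI averages to -1/2.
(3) The final state's coefficient on |01> equals -1/2.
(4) The final state's coefficient on |00> equals 0.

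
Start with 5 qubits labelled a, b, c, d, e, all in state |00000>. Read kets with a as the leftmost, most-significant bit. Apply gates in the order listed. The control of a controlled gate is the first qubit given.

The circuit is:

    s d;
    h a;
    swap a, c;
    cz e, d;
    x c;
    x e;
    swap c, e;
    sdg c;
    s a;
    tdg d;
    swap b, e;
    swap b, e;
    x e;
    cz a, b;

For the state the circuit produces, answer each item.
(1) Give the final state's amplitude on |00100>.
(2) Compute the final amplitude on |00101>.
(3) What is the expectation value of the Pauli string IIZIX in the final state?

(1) |00100> carries amplitude -sqrt(2)*I/2 in the final state.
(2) The amplitude on |00101> is -sqrt(2)*I/2.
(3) The observable IIZIX averages to -1.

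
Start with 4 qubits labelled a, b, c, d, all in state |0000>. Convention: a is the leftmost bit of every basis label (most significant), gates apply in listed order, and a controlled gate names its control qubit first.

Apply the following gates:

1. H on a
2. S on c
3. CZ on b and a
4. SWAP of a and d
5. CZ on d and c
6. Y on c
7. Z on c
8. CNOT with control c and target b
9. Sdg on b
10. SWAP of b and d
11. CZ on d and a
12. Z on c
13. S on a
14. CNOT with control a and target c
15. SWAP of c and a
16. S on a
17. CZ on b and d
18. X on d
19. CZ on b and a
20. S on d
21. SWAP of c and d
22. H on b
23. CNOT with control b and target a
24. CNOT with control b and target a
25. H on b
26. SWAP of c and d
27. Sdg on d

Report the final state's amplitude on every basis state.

After the circuit, the state carries amplitude sqrt(2)*I/2 on |1000>, sqrt(2)*I/2 on |1100>, and 0 on every other basis state. Key observation: steps 20-27 multiply out to the identity, so the circuit reduces to the remaining gates.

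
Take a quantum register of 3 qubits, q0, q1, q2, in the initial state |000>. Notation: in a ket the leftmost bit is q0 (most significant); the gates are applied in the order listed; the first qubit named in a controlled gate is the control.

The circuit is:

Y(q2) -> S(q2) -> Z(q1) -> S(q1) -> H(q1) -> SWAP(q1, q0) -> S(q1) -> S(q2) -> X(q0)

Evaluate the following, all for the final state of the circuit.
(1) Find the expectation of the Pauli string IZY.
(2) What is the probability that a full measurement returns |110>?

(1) In the final state, IZY has expectation 0.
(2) The probability of measuring |110> is 0.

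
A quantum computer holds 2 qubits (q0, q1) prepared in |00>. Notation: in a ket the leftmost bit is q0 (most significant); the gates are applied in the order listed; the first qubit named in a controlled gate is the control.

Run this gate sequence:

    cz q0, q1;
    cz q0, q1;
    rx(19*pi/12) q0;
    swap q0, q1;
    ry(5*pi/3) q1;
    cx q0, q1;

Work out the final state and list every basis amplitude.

The resulting statevector has amplitude 3*sqrt(2 - sqrt(2))/8 + sqrt(3*sqrt(2) + 6)/8 - I*sqrt(2 - sqrt(2))/8 + I*sqrt(3*sqrt(2) + 6)/8 on |00>, -sqrt(sqrt(2) + 2)/8 - sqrt(6 - 3*sqrt(2))/8 - I*sqrt(6 - 3*sqrt(2))/8 + 3*I*sqrt(sqrt(2) + 2)/8 on |01>, 0 on |10>, 0 on |11>.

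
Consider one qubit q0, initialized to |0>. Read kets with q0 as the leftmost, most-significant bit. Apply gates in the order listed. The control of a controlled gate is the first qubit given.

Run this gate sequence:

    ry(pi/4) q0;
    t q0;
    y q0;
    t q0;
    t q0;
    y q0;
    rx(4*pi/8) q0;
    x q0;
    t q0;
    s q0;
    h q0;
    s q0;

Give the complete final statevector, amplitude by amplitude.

The resulting statevector has amplitude sqrt(sqrt(2) + 2)/4 - sqrt(sqrt(2) + 2)*exp(I*pi/4)/4 + sqrt(2 - sqrt(2))*exp(I*pi/4)/4 + I*sqrt(2 - sqrt(2))/4 on |0>, sqrt(2 - sqrt(2))/4 + sqrt(2 - sqrt(2))*exp(3*I*pi/4)/4 + sqrt(sqrt(2) + 2)*exp(3*I*pi/4)/4 + I*sqrt(sqrt(2) + 2)/4 on |1>.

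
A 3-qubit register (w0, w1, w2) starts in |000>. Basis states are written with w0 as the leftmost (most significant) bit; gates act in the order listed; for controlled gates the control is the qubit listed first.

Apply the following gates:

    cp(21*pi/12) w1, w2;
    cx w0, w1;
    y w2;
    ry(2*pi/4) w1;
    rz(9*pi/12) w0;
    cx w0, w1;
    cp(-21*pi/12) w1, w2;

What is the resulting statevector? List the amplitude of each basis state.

The resulting statevector has amplitude sqrt(2)*exp(I*pi/8)/2 on |001>, sqrt(2)*exp(3*I*pi/8)/2 on |011>, and 0 on every other basis state.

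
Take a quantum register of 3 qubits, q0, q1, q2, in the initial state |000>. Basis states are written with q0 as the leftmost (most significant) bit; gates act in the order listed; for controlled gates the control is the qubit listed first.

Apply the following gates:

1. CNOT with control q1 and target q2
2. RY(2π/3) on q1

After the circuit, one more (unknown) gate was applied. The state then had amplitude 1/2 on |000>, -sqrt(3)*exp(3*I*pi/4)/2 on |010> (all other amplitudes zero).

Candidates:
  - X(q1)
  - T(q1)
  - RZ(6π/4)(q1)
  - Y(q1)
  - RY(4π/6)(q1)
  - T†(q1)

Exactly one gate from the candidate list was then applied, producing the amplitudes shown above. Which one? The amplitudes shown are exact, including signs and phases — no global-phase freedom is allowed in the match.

The applied gate was T†(q1).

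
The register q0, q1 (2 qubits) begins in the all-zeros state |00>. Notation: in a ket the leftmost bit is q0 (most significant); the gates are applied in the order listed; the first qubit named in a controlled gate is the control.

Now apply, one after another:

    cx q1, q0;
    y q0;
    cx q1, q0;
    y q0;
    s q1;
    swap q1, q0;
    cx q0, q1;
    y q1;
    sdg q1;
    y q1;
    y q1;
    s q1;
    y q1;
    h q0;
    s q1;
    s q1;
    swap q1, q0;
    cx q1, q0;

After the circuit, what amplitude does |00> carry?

The amplitude on |00> is sqrt(2)/2. Key observation: gates 8-13 undo each other exactly, leaving only the rest of the circuit to track.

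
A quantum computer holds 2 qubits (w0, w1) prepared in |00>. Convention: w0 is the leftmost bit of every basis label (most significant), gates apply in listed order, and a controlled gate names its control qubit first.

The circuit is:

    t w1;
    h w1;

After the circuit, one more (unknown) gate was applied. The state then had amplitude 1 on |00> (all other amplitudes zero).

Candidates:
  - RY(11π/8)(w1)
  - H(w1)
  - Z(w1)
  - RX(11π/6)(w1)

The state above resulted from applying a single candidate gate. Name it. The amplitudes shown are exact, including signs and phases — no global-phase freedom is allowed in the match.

It was H(w1) that produced the state shown.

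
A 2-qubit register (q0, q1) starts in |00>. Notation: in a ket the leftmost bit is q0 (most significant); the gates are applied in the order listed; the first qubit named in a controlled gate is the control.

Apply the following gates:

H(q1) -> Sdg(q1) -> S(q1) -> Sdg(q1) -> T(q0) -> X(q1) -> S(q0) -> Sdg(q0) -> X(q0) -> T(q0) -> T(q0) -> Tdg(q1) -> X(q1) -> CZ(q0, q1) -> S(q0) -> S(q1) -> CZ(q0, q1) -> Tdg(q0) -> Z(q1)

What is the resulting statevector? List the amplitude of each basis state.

The final amplitudes are 0 on |00>, 0 on |01>, sqrt(2)*I/2 on |10>, -sqrt(2)*exp(3*I*pi/4)/2 on |11>.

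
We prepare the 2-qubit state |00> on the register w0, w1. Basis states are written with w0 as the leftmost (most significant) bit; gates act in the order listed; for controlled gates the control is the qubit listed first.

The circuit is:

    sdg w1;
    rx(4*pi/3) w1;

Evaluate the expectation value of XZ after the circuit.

In the final state, XZ has expectation 0.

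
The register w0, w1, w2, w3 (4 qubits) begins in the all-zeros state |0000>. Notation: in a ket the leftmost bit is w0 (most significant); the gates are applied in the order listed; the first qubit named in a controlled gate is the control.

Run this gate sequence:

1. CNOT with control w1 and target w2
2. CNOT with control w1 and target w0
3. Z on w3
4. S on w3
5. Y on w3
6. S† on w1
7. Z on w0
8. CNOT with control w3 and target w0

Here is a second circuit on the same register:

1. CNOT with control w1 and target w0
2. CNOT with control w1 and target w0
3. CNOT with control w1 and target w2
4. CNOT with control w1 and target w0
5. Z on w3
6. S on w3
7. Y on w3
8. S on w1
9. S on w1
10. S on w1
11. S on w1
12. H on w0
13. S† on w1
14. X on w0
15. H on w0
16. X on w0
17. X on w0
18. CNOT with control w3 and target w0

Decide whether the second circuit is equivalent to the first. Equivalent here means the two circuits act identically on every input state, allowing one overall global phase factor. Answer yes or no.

Yes — the two circuits implement the same unitary up to a global phase.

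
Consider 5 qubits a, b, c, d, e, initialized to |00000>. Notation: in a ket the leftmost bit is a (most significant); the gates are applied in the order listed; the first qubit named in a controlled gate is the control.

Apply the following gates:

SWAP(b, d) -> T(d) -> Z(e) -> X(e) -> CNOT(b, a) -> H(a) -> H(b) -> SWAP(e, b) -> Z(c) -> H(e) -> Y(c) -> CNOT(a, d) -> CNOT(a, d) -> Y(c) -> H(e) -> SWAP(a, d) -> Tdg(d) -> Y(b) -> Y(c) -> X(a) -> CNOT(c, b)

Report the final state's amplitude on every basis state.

The resulting statevector has amplitude 1/2 on |11100>, 1/2 on |11101>, -exp(3*I*pi/4)/2 on |11110>, -exp(3*I*pi/4)/2 on |11111>, and 0 on every other basis state. Key observation: the block from step 10 through step 15 cancels to the identity and can be dropped.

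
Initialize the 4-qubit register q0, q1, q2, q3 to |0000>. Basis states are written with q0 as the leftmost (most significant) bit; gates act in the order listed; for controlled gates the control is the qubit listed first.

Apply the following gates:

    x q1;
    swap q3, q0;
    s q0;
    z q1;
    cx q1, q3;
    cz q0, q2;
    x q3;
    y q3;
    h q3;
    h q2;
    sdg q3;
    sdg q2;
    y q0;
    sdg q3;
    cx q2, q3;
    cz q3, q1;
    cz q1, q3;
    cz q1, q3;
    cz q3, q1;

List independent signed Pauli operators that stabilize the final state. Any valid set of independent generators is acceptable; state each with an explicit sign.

One valid set of independent stabilizer generators is -IIYI, +IIIX, -ZIII, -IZII (any independent generating set of the same group is equally correct). Key observation: gates 16-19 undo each other exactly, leaving only the rest of the circuit to track.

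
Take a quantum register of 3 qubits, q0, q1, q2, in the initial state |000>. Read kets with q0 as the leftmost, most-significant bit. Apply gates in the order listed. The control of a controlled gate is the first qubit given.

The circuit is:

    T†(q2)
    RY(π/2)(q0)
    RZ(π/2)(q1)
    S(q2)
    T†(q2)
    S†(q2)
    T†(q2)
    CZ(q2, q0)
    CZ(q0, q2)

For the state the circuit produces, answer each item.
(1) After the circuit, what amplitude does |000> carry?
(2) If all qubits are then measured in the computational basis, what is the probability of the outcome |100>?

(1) The amplitude on |000> is -sqrt(2)*exp(3*I*pi/4)/2.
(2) A full measurement returns |100> with probability 1/2.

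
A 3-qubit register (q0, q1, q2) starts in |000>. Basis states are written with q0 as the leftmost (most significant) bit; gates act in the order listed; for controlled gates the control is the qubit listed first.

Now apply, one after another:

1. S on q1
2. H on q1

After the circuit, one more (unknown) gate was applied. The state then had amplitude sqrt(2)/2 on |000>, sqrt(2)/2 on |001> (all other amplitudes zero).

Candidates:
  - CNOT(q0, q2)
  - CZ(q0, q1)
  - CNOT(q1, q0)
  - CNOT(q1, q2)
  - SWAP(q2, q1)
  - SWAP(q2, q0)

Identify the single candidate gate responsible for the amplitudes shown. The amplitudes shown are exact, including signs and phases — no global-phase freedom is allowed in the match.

It was SWAP(q2, q1) that produced the state shown.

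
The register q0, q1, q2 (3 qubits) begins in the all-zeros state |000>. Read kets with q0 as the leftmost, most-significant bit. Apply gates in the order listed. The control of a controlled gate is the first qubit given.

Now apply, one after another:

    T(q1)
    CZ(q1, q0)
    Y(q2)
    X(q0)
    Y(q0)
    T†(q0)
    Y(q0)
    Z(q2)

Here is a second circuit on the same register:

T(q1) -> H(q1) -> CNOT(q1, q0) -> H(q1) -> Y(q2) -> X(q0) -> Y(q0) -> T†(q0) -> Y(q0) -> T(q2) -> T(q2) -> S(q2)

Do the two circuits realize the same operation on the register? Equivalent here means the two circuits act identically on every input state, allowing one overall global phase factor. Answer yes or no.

No: there is an input state on which the two circuits produce genuinely different outputs (not merely differing by a phase).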